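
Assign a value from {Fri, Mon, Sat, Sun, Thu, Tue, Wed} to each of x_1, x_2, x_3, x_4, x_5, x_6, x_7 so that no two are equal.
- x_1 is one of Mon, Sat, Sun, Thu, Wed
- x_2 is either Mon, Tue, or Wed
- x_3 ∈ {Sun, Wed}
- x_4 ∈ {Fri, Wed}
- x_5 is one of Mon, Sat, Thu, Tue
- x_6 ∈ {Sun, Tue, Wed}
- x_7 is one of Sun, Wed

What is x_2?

Mon

Among the 7 variables, Fri fits only x_4 (and all 7 values in {Fri, Mon, Sat, Sun, Thu, Tue, Wed} must be used), so x_4 = Fri.
The 2 variables x_3 and x_7 are confined to {Sun, Wed}, which locks those values in; drop them from x_1, x_2, x_6.
x_6's domain is down to {Tue}, so x_6 = Tue. So x_2, x_5 can't be Tue.
So x_2 = Mon.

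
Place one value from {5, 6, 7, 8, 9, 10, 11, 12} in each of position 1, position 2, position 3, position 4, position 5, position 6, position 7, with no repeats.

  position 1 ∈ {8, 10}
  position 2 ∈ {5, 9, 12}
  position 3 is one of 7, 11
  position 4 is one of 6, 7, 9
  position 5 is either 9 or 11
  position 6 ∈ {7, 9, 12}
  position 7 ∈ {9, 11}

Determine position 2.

position 5 and position 7 between them cover only {9, 11} — a naked pair. Remove those values from position 2, position 3, position 4, position 6.
position 3's domain is down to {7}, so position 3 = 7. Remove 7 from position 4, position 6.
position 4 has just one choice, so position 4 = 6.
position 6's domain is down to {12}, so position 6 = 12. Remove 12 from position 2.
So position 2 = 5.

5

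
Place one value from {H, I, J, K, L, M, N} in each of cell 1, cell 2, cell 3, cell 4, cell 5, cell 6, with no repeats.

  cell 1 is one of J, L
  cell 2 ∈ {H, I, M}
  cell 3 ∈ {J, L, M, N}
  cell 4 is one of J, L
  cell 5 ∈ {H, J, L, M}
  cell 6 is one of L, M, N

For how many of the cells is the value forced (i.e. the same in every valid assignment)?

Among the 6 variables, I fits only cell 2 (and all 6 values in {H, I, J, L, M, N} must be used), so cell 2 = I.
The 5 still-open variables together cover exactly {H, J, L, M, N} — 5 values for 5 variables — and H appears only in cell 5's list, so cell 5 = H.
cell 1 and cell 4 between them cover only {J, L} — a naked pair. Remove those values from cell 3, cell 6.
Determined: cell 2=I, cell 5=H. The other cells each still have more than one consistent value. That makes 2.

2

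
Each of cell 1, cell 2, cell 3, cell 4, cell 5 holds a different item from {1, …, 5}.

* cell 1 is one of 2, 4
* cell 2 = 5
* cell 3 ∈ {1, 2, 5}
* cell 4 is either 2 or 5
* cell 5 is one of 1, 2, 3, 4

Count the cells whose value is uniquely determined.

5

cell 2's domain is down to {5}, so cell 2 = 5. Strike 5 from cell 3, cell 4.
cell 4 must be 2 (only option left). Remove 2 from cell 1, cell 3, cell 5.
cell 1's domain is down to {4}, so cell 1 = 4. Remove 4 from cell 5.
cell 3 must be 1 (only option left). Eliminate 1 elsewhere: cell 5.
That leaves cell 5 = 3.
Every cell is fixed: cell 1=4, cell 2=5, cell 3=1, cell 4=2, cell 5=3. That makes 5.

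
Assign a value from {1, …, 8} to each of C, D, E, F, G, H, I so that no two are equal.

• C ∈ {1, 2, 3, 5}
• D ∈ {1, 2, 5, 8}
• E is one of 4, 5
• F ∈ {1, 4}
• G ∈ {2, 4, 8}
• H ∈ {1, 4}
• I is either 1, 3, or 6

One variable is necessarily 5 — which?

E

The 7 variables together cover exactly {1, 2, 3, 4, 5, 6, 8} — 7 values for 7 variables — and 6 appears only in I's list, so I = 6.
The 6 still-open variables together cover exactly {1, 2, 3, 4, 5, 8} — 6 values for 6 variables — and 3 appears only in C's list, so C = 3.
F and H between them cover only {1, 4} — a naked pair. Remove those values from D, E, G.
So 5 goes to E.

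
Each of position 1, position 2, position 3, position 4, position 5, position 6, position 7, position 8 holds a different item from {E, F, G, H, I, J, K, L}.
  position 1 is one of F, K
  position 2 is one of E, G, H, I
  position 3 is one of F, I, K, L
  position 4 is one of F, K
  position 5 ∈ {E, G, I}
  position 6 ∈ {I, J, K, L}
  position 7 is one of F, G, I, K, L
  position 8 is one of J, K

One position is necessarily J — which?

position 8

Among the 8 variables, H fits only position 2 (and all 8 values in {E, F, G, H, I, J, K, L} must be used), so position 2 = H.
The 7 still-open variables draw from only 7 values {E, F, G, I, J, K, L}, so each is used; only position 5 can be E, hence position 5 = E.
The 6 still-open variables together cover exactly {F, G, I, J, K, L} — 6 values for 6 variables — and G appears only in position 7's list, so position 7 = G.
The 2 variables position 1 and position 4 are confined to {F, K}, which locks those values in; drop them from position 3, position 6, position 8.
So J goes to position 8.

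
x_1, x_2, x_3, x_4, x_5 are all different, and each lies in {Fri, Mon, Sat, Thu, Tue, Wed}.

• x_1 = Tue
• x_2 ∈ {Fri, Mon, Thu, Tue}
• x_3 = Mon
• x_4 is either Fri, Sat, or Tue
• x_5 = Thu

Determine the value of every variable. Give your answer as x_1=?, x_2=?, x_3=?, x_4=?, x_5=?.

x_1=Tue, x_2=Fri, x_3=Mon, x_4=Sat, x_5=Thu

x_1 has just one choice, so x_1 = Tue. So x_2, x_4 can't be Tue.
x_3's domain is down to {Mon}, so x_3 = Mon. Remove Mon from x_2.
x_5's domain is down to {Thu}, so x_5 = Thu. Eliminate Thu elsewhere: x_2.
x_2 has just one choice, so x_2 = Fri. Strike Fri from x_4.
x_4 has just one choice, so x_4 = Sat.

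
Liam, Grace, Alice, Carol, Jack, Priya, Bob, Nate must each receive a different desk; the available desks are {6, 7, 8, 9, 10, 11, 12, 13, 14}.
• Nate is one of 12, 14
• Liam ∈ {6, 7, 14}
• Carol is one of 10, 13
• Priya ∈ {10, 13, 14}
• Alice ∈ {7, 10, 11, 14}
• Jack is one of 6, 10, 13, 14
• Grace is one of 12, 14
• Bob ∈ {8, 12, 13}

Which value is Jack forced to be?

6

Among the 8 variables, 8 fits only Bob (and all 8 values in {6, 7, 8, 10, 11, 12, 13, 14} must be used), so Bob = 8.
The 7 still-open variables draw from only 7 values {6, 7, 10, 11, 12, 13, 14}, so each is used; only Alice can be 11, hence Alice = 11.
The 6 still-open variables together cover exactly {6, 7, 10, 12, 13, 14} — 6 values for 6 variables — and 7 appears only in Liam's list, so Liam = 7.
Among the 5 still-open variables, 6 fits only Jack (and all 5 values in {6, 10, 12, 13, 14} must be used), so Jack = 6.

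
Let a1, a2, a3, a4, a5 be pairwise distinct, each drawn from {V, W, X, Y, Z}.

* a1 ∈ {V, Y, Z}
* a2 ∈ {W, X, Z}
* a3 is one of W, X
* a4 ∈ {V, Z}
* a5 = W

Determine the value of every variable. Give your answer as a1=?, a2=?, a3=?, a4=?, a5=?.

a5's domain is down to {W}, so a5 = W. Remove W from a2, a3.
a3 must be X (only option left). Eliminate X elsewhere: a2.
a2 has just one choice, so a2 = Z. So a1, a4 can't be Z.
a4 must be V (only option left). Strike V from a1.
a1 has just one choice, so a1 = Y.

a1=Y, a2=Z, a3=X, a4=V, a5=W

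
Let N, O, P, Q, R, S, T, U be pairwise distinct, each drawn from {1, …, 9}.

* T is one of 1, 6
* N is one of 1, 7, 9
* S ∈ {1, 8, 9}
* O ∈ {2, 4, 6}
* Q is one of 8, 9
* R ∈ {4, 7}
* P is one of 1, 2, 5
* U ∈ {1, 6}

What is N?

Among the 8 variables, 5 fits only P (and all 8 values in {1, 2, 4, 5, 6, 7, 8, 9} must be used), so P = 5.
Among the 7 still-open variables, 2 fits only O (and all 7 values in {1, 2, 4, 6, 7, 8, 9} must be used), so O = 2.
The 6 still-open variables together cover exactly {1, 4, 6, 7, 8, 9} — 6 values for 6 variables — and 4 appears only in R's list, so R = 4.
The 5 still-open variables together cover exactly {1, 6, 7, 8, 9} — 5 values for 5 variables — and 7 appears only in N's list, so N = 7.

7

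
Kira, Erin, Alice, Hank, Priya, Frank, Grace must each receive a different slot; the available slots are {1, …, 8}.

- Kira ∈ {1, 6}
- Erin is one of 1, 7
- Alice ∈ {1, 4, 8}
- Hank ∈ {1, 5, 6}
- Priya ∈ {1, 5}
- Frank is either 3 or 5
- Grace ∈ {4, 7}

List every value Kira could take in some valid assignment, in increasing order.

The 7 variables together cover exactly {1, 3, 4, 5, 6, 7, 8} — 7 values for 7 variables — and 3 appears only in Frank's list, so Frank = 3.
Among the 6 still-open variables, 8 fits only Alice (and all 6 values in {1, 4, 5, 6, 7, 8} must be used), so Alice = 8.
The 5 still-open variables draw from only 5 values {1, 4, 5, 6, 7}, so each is used; only Grace can be 4, hence Grace = 4.
The 4 still-open variables together cover exactly {1, 5, 6, 7} — 4 values for 4 variables — and 7 appears only in Erin's list, so Erin = 7.
No further eliminations apply; Kira can still be any of 1, 6.

1, 6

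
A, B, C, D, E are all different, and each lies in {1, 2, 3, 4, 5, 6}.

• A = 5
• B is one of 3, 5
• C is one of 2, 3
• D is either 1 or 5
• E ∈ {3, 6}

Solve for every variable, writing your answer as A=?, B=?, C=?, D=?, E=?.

A=5, B=3, C=2, D=1, E=6

A's domain is down to {5}, so A = 5. Strike 5 from B, D.
That leaves B = 3. Strike 3 from C, E.
C's domain is down to {2}, so C = 2.
D has just one choice, so D = 1.
E's domain is down to {6}, so E = 6.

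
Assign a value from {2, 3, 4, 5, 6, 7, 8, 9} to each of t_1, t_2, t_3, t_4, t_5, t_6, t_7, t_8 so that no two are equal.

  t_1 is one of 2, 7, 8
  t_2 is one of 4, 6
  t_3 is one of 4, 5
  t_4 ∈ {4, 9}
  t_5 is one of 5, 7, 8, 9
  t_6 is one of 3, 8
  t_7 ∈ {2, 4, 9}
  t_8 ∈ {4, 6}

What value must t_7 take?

2

The 8 variables draw from only 8 values {2, 3, 4, 5, 6, 7, 8, 9}, so each is used; only t_6 can be 3, hence t_6 = 3.
t_2 and t_8 between them cover only {4, 6} — a naked pair. Remove those values from t_3, t_4, t_7.
t_3 must be 5 (only option left). Eliminate 5 elsewhere: t_5.
t_4's domain is down to {9}, so t_4 = 9. Strike 9 from t_5, t_7.
So t_7 = 2.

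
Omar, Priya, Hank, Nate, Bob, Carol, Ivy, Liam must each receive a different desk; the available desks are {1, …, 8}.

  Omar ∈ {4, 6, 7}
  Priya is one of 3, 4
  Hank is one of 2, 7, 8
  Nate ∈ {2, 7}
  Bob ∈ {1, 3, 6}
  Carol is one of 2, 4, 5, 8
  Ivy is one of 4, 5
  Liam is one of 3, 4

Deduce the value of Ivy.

The 8 variables together cover exactly {1, 2, 3, 4, 5, 6, 7, 8} — 8 values for 8 variables — and 1 appears only in Bob's list, so Bob = 1.
The 7 still-open variables together cover exactly {2, 3, 4, 5, 6, 7, 8} — 7 values for 7 variables — and 6 appears only in Omar's list, so Omar = 6.
Priya and Liam between them cover only {3, 4} — a naked pair. Remove those values from Carol, Ivy.
So Ivy = 5.

5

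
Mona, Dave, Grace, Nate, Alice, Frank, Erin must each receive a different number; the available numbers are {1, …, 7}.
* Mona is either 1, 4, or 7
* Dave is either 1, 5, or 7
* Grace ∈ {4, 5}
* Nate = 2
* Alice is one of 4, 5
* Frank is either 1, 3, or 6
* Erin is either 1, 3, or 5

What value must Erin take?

Nate's domain is down to {2}, so Nate = 2.
The 6 still-open variables together cover exactly {1, 3, 4, 5, 6, 7} — 6 values for 6 variables — and 6 appears only in Frank's list, so Frank = 6.
Among the 5 still-open variables, 3 fits only Erin (and all 5 values in {1, 3, 4, 5, 7} must be used), so Erin = 3.

3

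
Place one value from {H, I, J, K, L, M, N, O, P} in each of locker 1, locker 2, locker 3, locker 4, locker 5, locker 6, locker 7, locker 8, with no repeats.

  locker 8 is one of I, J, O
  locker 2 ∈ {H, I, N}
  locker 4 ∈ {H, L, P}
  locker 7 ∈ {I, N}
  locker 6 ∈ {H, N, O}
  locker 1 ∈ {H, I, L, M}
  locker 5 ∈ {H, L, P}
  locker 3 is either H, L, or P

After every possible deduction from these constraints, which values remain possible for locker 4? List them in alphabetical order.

Among the 8 variables, J fits only locker 8 (and all 8 values in {H, I, J, L, M, N, O, P} must be used), so locker 8 = J.
Among the 7 still-open variables, M fits only locker 1 (and all 7 values in {H, I, L, M, N, O, P} must be used), so locker 1 = M.
Among the 6 still-open variables, O fits only locker 6 (and all 6 values in {H, I, L, N, O, P} must be used), so locker 6 = O.
The 3 variables locker 3, locker 4, locker 5 are confined to {H, L, P}, which locks those values in; drop them from locker 2.
No further eliminations apply; locker 4 can still be any of H, L, P.

H, L, P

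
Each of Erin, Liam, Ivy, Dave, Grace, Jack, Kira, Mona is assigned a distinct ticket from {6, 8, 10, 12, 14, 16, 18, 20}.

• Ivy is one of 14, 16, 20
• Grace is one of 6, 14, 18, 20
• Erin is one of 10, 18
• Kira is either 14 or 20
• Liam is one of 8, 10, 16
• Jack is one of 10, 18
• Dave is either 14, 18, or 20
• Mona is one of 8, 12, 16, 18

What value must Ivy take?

Among the 8 variables, 6 fits only Grace (and all 8 values in {6, 8, 10, 12, 14, 16, 18, 20} must be used), so Grace = 6.
Among the 7 still-open variables, 12 fits only Mona (and all 7 values in {8, 10, 12, 14, 16, 18, 20} must be used), so Mona = 12.
The 6 still-open variables draw from only 6 values {8, 10, 14, 16, 18, 20}, so each is used; only Liam can be 8, hence Liam = 8.
The 5 still-open variables together cover exactly {10, 14, 16, 18, 20} — 5 values for 5 variables — and 16 appears only in Ivy's list, so Ivy = 16.

16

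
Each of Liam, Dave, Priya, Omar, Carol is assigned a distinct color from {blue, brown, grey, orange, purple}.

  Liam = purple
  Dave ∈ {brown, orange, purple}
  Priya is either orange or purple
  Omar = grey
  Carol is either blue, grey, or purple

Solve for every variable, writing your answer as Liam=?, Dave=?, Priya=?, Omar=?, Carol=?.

Liam=purple, Dave=brown, Priya=orange, Omar=grey, Carol=blue

Liam has just one choice, so Liam = purple. Strike purple from Dave, Priya, Carol.
That leaves Priya = orange. Eliminate orange elsewhere: Dave.
Omar's domain is down to {grey}, so Omar = grey. Eliminate grey elsewhere: Carol.
That leaves Carol = blue.
Dave's domain is down to {brown}, so Dave = brown.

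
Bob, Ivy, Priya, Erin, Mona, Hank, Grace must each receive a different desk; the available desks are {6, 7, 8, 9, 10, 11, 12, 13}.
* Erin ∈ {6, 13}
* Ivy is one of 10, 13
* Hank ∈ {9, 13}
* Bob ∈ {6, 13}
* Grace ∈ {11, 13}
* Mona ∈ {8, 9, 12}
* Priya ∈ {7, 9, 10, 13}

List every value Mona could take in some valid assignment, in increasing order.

Bob and Erin share exactly the 2 values {6, 13}; by pigeonhole those values go to them, so strike 6, 13 from Ivy, Priya, Hank, Grace.
That leaves Ivy = 10. Remove 10 from Priya.
Hank has just one choice, so Hank = 9. Remove 9 from Priya, Mona.
Grace's domain is down to {11}, so Grace = 11.
That leaves Priya = 7.
No further eliminations apply; Mona can still be any of 8, 12.

8, 12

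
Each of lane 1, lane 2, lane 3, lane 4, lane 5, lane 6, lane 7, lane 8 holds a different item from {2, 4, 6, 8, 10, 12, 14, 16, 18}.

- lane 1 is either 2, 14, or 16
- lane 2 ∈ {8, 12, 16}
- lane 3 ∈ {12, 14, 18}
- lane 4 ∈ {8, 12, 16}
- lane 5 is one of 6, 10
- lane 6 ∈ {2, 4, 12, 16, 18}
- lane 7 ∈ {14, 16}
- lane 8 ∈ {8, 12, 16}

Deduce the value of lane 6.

lane 2, lane 4, lane 8 between them cover only {8, 12, 16} — a naked triple. Remove those values from lane 1, lane 3, lane 6, lane 7.
That leaves lane 7 = 14. Remove 14 from lane 1, lane 3.
lane 1 has just one choice, so lane 1 = 2. Strike 2 from lane 6.
That leaves lane 3 = 18. Remove 18 from lane 6.
So lane 6 = 4.

4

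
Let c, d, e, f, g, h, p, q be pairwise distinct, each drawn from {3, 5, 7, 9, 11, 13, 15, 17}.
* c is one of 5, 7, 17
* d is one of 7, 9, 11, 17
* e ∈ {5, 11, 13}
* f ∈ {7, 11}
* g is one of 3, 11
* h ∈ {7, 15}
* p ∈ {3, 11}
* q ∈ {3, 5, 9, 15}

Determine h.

15

The 8 variables draw from only 8 values {3, 5, 7, 9, 11, 13, 15, 17}, so each is used; only e can be 13, hence e = 13.
g and p between them cover only {3, 11} — a naked pair. Remove those values from d, f, q.
That leaves f = 7. So c, d, h can't be 7.
So h = 15.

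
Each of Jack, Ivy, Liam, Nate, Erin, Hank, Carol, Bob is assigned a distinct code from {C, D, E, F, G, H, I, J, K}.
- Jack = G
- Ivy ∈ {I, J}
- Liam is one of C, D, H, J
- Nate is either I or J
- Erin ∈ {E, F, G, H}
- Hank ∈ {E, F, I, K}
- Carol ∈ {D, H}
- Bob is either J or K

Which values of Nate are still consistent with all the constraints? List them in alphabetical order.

I, J

Jack must be G (only option left). So Erin can't be G.
Ivy and Nate between them cover only {I, J} — a naked pair. Remove those values from Liam, Hank, Bob.
Bob has just one choice, so Bob = K. So Hank can't be K.
No further eliminations apply; Nate can still be any of I, J.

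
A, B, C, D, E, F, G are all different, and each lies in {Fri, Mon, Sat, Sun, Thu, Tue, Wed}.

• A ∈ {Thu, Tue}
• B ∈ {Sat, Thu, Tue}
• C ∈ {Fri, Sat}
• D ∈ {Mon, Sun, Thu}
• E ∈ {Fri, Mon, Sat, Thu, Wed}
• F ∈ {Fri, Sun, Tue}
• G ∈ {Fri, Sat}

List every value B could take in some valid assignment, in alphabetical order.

Thu, Tue

Among the 7 variables, Wed fits only E (and all 7 values in {Fri, Mon, Sat, Sun, Thu, Tue, Wed} must be used), so E = Wed.
Among the 6 still-open variables, Mon fits only D (and all 6 values in {Fri, Mon, Sat, Sun, Thu, Tue} must be used), so D = Mon.
The 5 still-open variables together cover exactly {Fri, Sat, Sun, Thu, Tue} — 5 values for 5 variables — and Sun appears only in F's list, so F = Sun.
C and G share exactly the 2 values {Fri, Sat}; by pigeonhole those values go to them, so strike Fri, Sat from B.
No further eliminations apply; B can still be any of Thu, Tue.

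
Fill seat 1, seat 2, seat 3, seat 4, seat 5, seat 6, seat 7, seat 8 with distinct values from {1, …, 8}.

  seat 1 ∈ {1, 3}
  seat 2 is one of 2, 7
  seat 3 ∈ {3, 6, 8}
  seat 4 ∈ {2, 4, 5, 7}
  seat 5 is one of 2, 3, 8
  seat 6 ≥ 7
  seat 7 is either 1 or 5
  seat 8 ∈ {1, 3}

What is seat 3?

6

Among the 8 variables, 4 fits only seat 4 (and all 8 values in {1, 2, 3, 4, 5, 6, 7, 8} must be used), so seat 4 = 4.
Among the 7 still-open variables, 5 fits only seat 7 (and all 7 values in {1, 2, 3, 5, 6, 7, 8} must be used), so seat 7 = 5.
The 6 still-open variables together cover exactly {1, 2, 3, 6, 7, 8} — 6 values for 6 variables — and 6 appears only in seat 3's list, so seat 3 = 6.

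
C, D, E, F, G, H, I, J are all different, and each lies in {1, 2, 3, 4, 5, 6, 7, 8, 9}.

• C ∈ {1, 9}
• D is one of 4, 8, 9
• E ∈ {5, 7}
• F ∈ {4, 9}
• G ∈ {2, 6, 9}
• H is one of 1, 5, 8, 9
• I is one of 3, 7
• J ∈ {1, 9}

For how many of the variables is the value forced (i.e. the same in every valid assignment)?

The 2 variables C and J are confined to {1, 9}, which locks those values in; drop them from D, F, G, H.
F has just one choice, so F = 4. Strike 4 from D.
D has just one choice, so D = 8. Remove 8 from H.
H has just one choice, so H = 5. Strike 5 from E.
E has just one choice, so E = 7. Strike 7 from I.
That leaves I = 3.
Determined: D=8, E=7, F=4, H=5, I=3. The other variables each still have more than one consistent value. That makes 5.

5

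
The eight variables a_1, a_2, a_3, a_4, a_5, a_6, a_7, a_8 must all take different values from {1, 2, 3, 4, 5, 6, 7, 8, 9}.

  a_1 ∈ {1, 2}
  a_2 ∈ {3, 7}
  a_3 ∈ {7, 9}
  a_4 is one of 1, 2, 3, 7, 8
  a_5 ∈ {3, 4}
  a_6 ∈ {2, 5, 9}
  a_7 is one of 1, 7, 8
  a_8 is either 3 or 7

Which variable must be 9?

a_3

The 8 variables together cover exactly {1, 2, 3, 4, 5, 7, 8, 9} — 8 values for 8 variables — and 4 appears only in a_5's list, so a_5 = 4.
The 7 still-open variables together cover exactly {1, 2, 3, 5, 7, 8, 9} — 7 values for 7 variables — and 5 appears only in a_6's list, so a_6 = 5.
Among the 6 still-open variables, 9 fits only a_3 (and all 6 values in {1, 2, 3, 7, 8, 9} must be used), so a_3 = 9.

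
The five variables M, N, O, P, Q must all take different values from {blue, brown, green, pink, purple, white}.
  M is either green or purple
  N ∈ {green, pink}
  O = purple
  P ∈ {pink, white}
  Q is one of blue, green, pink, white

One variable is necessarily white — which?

P

O has just one choice, so O = purple. Strike purple from M.
M must be green (only option left). Eliminate green elsewhere: N, Q.
That leaves N = pink. Eliminate pink elsewhere: P, Q.
So white goes to P.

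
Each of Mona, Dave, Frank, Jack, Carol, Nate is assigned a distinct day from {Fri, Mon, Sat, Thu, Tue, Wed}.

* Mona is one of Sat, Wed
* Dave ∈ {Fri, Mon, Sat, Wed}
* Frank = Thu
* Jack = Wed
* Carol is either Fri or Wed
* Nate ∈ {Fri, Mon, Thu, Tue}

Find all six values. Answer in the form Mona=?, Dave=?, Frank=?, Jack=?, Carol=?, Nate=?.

Frank's domain is down to {Thu}, so Frank = Thu. Remove Thu from Nate.
Jack must be Wed (only option left). Eliminate Wed elsewhere: Mona, Dave, Carol.
That leaves Carol = Fri. Eliminate Fri elsewhere: Dave, Nate.
Mona must be Sat (only option left). So Dave can't be Sat.
Dave's domain is down to {Mon}, so Dave = Mon. So Nate can't be Mon.
That leaves Nate = Tue.

Mona=Sat, Dave=Mon, Frank=Thu, Jack=Wed, Carol=Fri, Nate=Tue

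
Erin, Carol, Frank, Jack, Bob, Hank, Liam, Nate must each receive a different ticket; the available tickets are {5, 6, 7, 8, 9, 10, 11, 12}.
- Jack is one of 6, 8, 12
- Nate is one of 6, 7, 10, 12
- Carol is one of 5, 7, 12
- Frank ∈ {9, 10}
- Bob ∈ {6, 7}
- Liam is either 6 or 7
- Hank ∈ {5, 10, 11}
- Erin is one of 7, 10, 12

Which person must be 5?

Carol

The 8 variables together cover exactly {5, 6, 7, 8, 9, 10, 11, 12} — 8 values for 8 variables — and 8 appears only in Jack's list, so Jack = 8.
The 7 still-open variables together cover exactly {5, 6, 7, 9, 10, 11, 12} — 7 values for 7 variables — and 9 appears only in Frank's list, so Frank = 9.
The 6 still-open variables together cover exactly {5, 6, 7, 10, 11, 12} — 6 values for 6 variables — and 11 appears only in Hank's list, so Hank = 11.
The 5 still-open variables draw from only 5 values {5, 6, 7, 10, 12}, so each is used; only Carol can be 5, hence Carol = 5.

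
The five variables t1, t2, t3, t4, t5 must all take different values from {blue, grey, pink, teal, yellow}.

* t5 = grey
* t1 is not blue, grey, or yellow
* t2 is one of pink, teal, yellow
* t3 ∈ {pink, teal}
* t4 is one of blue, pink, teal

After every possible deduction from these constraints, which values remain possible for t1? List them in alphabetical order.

pink, teal

t5 must be grey (only option left).
The 4 still-open variables draw from only 4 values {blue, pink, teal, yellow}, so each is used; only t4 can be blue, hence t4 = blue.
Among the 3 still-open variables, yellow fits only t2 (and all 3 values in {pink, teal, yellow} must be used), so t2 = yellow.
No further eliminations apply; t1 can still be any of pink, teal.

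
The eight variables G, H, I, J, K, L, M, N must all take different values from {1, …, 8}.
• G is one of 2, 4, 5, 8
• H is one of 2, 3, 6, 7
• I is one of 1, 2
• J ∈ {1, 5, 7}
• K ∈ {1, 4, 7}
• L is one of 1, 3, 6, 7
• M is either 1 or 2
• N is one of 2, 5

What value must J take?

Among the 8 variables, 8 fits only G (and all 8 values in {1, 2, 3, 4, 5, 6, 7, 8} must be used), so G = 8.
The 7 still-open variables draw from only 7 values {1, 2, 3, 4, 5, 6, 7}, so each is used; only K can be 4, hence K = 4.
I and M share exactly the 2 values {1, 2}; by pigeonhole those values go to them, so strike 1, 2 from H, J, L, N.
That leaves N = 5. So J can't be 5.
So J = 7.

7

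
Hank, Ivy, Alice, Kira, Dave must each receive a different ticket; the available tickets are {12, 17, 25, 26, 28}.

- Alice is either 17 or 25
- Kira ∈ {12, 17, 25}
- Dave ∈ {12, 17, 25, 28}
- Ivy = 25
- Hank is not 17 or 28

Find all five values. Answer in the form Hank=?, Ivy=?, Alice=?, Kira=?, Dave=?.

Hank=26, Ivy=25, Alice=17, Kira=12, Dave=28

Ivy has just one choice, so Ivy = 25. Eliminate 25 elsewhere: Hank, Alice, Kira, Dave.
That leaves Alice = 17. Eliminate 17 elsewhere: Kira, Dave.
That leaves Kira = 12. Remove 12 from Hank, Dave.
Dave has just one choice, so Dave = 28.
Hank has just one choice, so Hank = 26.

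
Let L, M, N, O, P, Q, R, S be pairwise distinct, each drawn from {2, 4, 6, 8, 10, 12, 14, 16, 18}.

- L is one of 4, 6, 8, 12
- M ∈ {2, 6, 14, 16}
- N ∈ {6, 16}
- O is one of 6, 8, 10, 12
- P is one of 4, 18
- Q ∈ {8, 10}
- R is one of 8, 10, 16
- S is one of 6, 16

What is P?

18

N and S between them cover only {6, 16} — a naked pair. Remove those values from L, M, O, R.
Q and R share exactly the 2 values {8, 10}; by pigeonhole those values go to them, so strike 8, 10 from L, O.
O has just one choice, so O = 12. Remove 12 from L.
That leaves L = 4. Remove 4 from P.
So P = 18.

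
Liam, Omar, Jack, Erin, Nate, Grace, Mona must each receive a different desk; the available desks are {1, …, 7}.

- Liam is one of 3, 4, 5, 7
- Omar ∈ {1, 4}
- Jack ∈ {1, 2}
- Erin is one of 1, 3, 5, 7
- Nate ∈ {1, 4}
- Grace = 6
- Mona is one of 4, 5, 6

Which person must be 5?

Mona

Grace has just one choice, so Grace = 6. Eliminate 6 elsewhere: Mona.
The 6 still-open variables together cover exactly {1, 2, 3, 4, 5, 7} — 6 values for 6 variables — and 2 appears only in Jack's list, so Jack = 2.
The 2 variables Omar and Nate are confined to {1, 4}, which locks those values in; drop them from Liam, Erin, Mona.
So 5 goes to Mona.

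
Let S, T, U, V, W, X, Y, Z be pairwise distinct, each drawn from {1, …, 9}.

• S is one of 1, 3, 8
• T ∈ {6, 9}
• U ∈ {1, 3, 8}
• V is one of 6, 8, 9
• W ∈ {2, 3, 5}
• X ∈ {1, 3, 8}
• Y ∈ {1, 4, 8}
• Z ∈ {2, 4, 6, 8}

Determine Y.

4

The 8 variables together cover exactly {1, 2, 3, 4, 5, 6, 8, 9} — 8 values for 8 variables — and 5 appears only in W's list, so W = 5.
The 7 still-open variables draw from only 7 values {1, 2, 3, 4, 6, 8, 9}, so each is used; only Z can be 2, hence Z = 2.
Among the 6 still-open variables, 4 fits only Y (and all 6 values in {1, 3, 4, 6, 8, 9} must be used), so Y = 4.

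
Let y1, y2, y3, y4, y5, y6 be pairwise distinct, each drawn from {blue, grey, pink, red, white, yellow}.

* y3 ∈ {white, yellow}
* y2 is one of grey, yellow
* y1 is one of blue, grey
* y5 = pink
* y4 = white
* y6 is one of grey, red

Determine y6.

y4's domain is down to {white}, so y4 = white. Eliminate white elsewhere: y3.
That leaves y5 = pink.
y3's domain is down to {yellow}, so y3 = yellow. So y2 can't be yellow.
y2 must be grey (only option left). Remove grey from y1, y6.
So y6 = red.

red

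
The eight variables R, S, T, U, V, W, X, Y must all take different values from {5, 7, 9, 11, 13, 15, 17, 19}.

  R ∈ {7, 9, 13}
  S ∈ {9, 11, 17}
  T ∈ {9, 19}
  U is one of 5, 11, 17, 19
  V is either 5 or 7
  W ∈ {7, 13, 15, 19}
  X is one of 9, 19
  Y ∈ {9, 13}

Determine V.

5

Among the 8 variables, 15 fits only W (and all 8 values in {5, 7, 9, 11, 13, 15, 17, 19} must be used), so W = 15.
T and X between them cover only {9, 19} — a naked pair. Remove those values from R, S, U, Y.
Y's domain is down to {13}, so Y = 13. Strike 13 from R.
R has just one choice, so R = 7. Strike 7 from V.
So V = 5.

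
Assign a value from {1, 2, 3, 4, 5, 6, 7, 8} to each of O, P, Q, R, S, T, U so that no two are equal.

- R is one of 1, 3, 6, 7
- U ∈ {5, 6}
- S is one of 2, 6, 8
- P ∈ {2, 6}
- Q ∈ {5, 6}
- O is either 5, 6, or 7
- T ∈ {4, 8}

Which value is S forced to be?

The 2 variables Q and U are confined to {5, 6}, which locks those values in; drop them from O, P, R, S.
O has just one choice, so O = 7. Remove 7 from R.
P's domain is down to {2}, so P = 2. Eliminate 2 elsewhere: S.
So S = 8.

8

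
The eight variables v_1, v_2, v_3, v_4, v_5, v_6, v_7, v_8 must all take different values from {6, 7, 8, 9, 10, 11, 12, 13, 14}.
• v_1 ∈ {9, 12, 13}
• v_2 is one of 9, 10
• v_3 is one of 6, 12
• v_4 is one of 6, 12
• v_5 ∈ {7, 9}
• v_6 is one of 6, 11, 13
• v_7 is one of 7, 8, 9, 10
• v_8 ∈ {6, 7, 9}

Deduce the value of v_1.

13

The 8 variables together cover exactly {6, 7, 8, 9, 10, 11, 12, 13} — 8 values for 8 variables — and 8 appears only in v_7's list, so v_7 = 8.
Among the 7 still-open variables, 10 fits only v_2 (and all 7 values in {6, 7, 9, 10, 11, 12, 13} must be used), so v_2 = 10.
Among the 6 still-open variables, 11 fits only v_6 (and all 6 values in {6, 7, 9, 11, 12, 13} must be used), so v_6 = 11.
The 5 still-open variables draw from only 5 values {6, 7, 9, 12, 13}, so each is used; only v_1 can be 13, hence v_1 = 13.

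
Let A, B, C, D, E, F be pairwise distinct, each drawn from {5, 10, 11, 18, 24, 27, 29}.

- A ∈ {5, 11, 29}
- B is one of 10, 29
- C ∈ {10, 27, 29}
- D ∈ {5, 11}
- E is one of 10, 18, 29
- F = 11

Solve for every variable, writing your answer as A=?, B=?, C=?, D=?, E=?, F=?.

F must be 11 (only option left). Remove 11 from A, D.
That leaves D = 5. Remove 5 from A.
A has just one choice, so A = 29. Strike 29 from B, C, E.
B's domain is down to {10}, so B = 10. So C, E can't be 10.
C's domain is down to {27}, so C = 27.
E's domain is down to {18}, so E = 18.

A=29, B=10, C=27, D=5, E=18, F=11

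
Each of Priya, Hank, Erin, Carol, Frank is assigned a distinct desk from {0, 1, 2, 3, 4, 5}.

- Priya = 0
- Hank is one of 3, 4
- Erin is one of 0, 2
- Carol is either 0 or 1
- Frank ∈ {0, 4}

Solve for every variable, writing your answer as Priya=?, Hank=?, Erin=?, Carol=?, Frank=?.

Priya must be 0 (only option left). Eliminate 0 elsewhere: Erin, Carol, Frank.
Erin's domain is down to {2}, so Erin = 2.
Carol's domain is down to {1}, so Carol = 1.
That leaves Frank = 4. Strike 4 from Hank.
That leaves Hank = 3.

Priya=0, Hank=3, Erin=2, Carol=1, Frank=4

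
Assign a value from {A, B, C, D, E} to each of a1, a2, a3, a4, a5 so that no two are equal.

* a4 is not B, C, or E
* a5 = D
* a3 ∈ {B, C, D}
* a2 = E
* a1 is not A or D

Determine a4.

a2 must be E (only option left). Strike E from a1.
a5 must be D (only option left). Remove D from a3, a4.
So a4 = A.

A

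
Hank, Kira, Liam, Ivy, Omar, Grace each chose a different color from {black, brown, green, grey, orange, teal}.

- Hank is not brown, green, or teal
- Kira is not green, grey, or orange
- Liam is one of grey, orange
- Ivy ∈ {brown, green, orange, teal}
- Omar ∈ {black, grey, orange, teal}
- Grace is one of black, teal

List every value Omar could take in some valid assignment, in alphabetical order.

black, grey, orange, teal

Among the 6 variables, green fits only Ivy (and all 6 values in {black, brown, green, grey, orange, teal} must be used), so Ivy = green.
The 5 still-open variables draw from only 5 values {black, brown, grey, orange, teal}, so each is used; only Kira can be brown, hence Kira = brown.
No further eliminations apply; Omar can still be any of black, grey, orange, teal.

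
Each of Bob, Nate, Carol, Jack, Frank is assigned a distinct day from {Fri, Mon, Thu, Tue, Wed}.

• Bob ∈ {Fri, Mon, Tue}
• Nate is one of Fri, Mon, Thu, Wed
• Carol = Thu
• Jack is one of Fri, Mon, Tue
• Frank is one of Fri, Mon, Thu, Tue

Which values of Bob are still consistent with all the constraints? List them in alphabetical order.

Fri, Mon, Tue

Carol has just one choice, so Carol = Thu. Strike Thu from Nate, Frank.
The 4 still-open variables together cover exactly {Fri, Mon, Tue, Wed} — 4 values for 4 variables — and Wed appears only in Nate's list, so Nate = Wed.
No further eliminations apply; Bob can still be any of Fri, Mon, Tue.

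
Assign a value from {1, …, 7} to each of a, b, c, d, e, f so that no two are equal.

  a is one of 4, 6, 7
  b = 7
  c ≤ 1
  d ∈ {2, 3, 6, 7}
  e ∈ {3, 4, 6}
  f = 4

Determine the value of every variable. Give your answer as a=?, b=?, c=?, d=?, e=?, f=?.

a=6, b=7, c=1, d=2, e=3, f=4

b's domain is down to {7}, so b = 7. Remove 7 from a, d.
c must be 1 (only option left).
That leaves f = 4. Eliminate 4 elsewhere: a, e.
a has just one choice, so a = 6. Strike 6 from d, e.
e must be 3 (only option left). Remove 3 from d.
That leaves d = 2.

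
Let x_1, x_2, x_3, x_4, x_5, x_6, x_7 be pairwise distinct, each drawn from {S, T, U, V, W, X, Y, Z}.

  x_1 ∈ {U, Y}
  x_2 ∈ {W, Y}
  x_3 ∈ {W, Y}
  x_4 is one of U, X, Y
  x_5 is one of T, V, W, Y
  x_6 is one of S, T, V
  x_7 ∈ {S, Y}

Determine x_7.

The 7 variables draw from only 7 values {S, T, U, V, W, X, Y}, so each is used; only x_4 can be X, hence x_4 = X.
Among the 6 still-open variables, U fits only x_1 (and all 6 values in {S, T, U, V, W, Y} must be used), so x_1 = U.
x_2 and x_3 between them cover only {W, Y} — a naked pair. Remove those values from x_5, x_7.
So x_7 = S.

S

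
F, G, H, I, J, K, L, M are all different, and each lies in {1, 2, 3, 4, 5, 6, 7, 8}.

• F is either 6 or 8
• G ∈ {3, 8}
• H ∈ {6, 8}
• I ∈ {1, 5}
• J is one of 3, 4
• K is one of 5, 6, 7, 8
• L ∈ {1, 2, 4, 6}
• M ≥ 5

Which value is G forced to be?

3

The 8 variables together cover exactly {1, 2, 3, 4, 5, 6, 7, 8} — 8 values for 8 variables — and 2 appears only in L's list, so L = 2.
The 7 still-open variables together cover exactly {1, 3, 4, 5, 6, 7, 8} — 7 values for 7 variables — and 1 appears only in I's list, so I = 1.
Among the 6 still-open variables, 4 fits only J (and all 6 values in {3, 4, 5, 6, 7, 8} must be used), so J = 4.
Among the 5 still-open variables, 3 fits only G (and all 5 values in {3, 5, 6, 7, 8} must be used), so G = 3.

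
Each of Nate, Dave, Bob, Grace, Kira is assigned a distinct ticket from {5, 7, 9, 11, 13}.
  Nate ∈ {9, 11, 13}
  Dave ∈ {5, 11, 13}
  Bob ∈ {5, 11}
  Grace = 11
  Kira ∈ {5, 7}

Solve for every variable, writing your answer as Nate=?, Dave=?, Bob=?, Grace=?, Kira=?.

Grace has just one choice, so Grace = 11. So Nate, Dave, Bob can't be 11.
Bob's domain is down to {5}, so Bob = 5. Strike 5 from Dave, Kira.
Kira's domain is down to {7}, so Kira = 7.
Dave has just one choice, so Dave = 13. Eliminate 13 elsewhere: Nate.
That leaves Nate = 9.

Nate=9, Dave=13, Bob=5, Grace=11, Kira=7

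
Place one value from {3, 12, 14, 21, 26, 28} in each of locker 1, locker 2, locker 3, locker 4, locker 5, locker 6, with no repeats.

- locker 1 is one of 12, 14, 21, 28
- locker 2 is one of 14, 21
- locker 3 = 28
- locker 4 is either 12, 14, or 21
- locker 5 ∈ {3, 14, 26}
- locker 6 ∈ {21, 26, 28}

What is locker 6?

locker 3 has just one choice, so locker 3 = 28. Eliminate 28 elsewhere: locker 1, locker 6.
Among the 5 still-open variables, 3 fits only locker 5 (and all 5 values in {3, 12, 14, 21, 26} must be used), so locker 5 = 3.
Among the 4 still-open variables, 26 fits only locker 6 (and all 4 values in {12, 14, 21, 26} must be used), so locker 6 = 26.

26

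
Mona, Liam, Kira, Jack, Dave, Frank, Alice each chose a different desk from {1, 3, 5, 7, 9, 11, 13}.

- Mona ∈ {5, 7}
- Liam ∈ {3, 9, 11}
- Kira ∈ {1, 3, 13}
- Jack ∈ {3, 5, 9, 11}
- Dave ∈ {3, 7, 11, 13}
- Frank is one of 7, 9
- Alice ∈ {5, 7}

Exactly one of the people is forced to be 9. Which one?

Frank

Among the 7 variables, 1 fits only Kira (and all 7 values in {1, 3, 5, 7, 9, 11, 13} must be used), so Kira = 1.
The 6 still-open variables together cover exactly {3, 5, 7, 9, 11, 13} — 6 values for 6 variables — and 13 appears only in Dave's list, so Dave = 13.
The 2 variables Mona and Alice are confined to {5, 7}, which locks those values in; drop them from Jack, Frank.
So 9 goes to Frank.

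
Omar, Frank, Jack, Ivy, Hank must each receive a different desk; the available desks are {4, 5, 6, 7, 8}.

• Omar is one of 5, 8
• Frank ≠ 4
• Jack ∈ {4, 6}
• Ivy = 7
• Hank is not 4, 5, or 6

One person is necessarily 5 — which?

Ivy has just one choice, so Ivy = 7. Strike 7 from Frank, Hank.
Hank's domain is down to {8}, so Hank = 8. Strike 8 from Omar, Frank.
So 5 goes to Omar.

Omar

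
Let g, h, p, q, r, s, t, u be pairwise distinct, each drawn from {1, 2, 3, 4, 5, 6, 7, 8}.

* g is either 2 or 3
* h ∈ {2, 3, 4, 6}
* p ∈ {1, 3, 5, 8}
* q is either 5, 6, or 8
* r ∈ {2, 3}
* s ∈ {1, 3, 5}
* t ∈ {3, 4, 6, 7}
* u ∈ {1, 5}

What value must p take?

The 8 variables draw from only 8 values {1, 2, 3, 4, 5, 6, 7, 8}, so each is used; only t can be 7, hence t = 7.
Among the 7 still-open variables, 4 fits only h (and all 7 values in {1, 2, 3, 4, 5, 6, 8} must be used), so h = 4.
The 6 still-open variables draw from only 6 values {1, 2, 3, 5, 6, 8}, so each is used; only q can be 6, hence q = 6.
The 5 still-open variables draw from only 5 values {1, 2, 3, 5, 8}, so each is used; only p can be 8, hence p = 8.

8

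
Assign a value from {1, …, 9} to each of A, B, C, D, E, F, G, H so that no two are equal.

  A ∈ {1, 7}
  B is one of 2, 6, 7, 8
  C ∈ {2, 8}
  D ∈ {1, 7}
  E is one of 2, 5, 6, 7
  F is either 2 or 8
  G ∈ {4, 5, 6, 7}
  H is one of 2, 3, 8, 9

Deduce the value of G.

The 2 variables A and D are confined to {1, 7}, which locks those values in; drop them from B, E, G.
C and F share exactly the 2 values {2, 8}; by pigeonhole those values go to them, so strike 2, 8 from B, E, H.
B has just one choice, so B = 6. Eliminate 6 elsewhere: E, G.
That leaves E = 5. Strike 5 from G.
So G = 4.

4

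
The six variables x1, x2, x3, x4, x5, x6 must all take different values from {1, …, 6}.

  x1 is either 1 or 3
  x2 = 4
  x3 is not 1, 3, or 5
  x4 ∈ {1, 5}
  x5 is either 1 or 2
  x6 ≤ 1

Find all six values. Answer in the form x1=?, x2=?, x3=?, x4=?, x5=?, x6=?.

x1=3, x2=4, x3=6, x4=5, x5=2, x6=1

x2 has just one choice, so x2 = 4. So x3 can't be 4.
x6 must be 1 (only option left). Strike 1 from x1, x4, x5.
x1 has just one choice, so x1 = 3.
x4 has just one choice, so x4 = 5.
x5 must be 2 (only option left). Remove 2 from x3.
x3's domain is down to {6}, so x3 = 6.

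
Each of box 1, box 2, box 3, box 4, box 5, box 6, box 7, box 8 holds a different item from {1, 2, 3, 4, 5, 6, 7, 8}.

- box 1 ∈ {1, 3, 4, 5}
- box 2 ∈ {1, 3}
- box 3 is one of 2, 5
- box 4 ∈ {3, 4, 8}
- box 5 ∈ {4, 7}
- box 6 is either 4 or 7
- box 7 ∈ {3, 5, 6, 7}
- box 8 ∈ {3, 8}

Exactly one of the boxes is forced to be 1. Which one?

The 8 variables together cover exactly {1, 2, 3, 4, 5, 6, 7, 8} — 8 values for 8 variables — and 2 appears only in box 3's list, so box 3 = 2.
The 7 still-open variables together cover exactly {1, 3, 4, 5, 6, 7, 8} — 7 values for 7 variables — and 6 appears only in box 7's list, so box 7 = 6.
The 6 still-open variables draw from only 6 values {1, 3, 4, 5, 7, 8}, so each is used; only box 1 can be 5, hence box 1 = 5.
The 5 still-open variables together cover exactly {1, 3, 4, 7, 8} — 5 values for 5 variables — and 1 appears only in box 2's list, so box 2 = 1.

box 2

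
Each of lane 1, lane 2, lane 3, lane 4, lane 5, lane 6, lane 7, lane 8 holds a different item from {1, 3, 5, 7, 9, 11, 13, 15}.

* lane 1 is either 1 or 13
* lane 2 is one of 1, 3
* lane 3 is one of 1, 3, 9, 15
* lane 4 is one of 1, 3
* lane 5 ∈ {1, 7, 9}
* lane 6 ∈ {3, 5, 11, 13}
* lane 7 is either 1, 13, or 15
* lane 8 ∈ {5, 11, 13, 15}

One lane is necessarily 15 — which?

Among the 8 variables, 7 fits only lane 5 (and all 8 values in {1, 3, 5, 7, 9, 11, 13, 15} must be used), so lane 5 = 7.
The 7 still-open variables together cover exactly {1, 3, 5, 9, 11, 13, 15} — 7 values for 7 variables — and 9 appears only in lane 3's list, so lane 3 = 9.
lane 2 and lane 4 share exactly the 2 values {1, 3}; by pigeonhole those values go to them, so strike 1, 3 from lane 1, lane 6, lane 7.
lane 1 has just one choice, so lane 1 = 13. Strike 13 from lane 6, lane 7, lane 8.
So 15 goes to lane 7.

lane 7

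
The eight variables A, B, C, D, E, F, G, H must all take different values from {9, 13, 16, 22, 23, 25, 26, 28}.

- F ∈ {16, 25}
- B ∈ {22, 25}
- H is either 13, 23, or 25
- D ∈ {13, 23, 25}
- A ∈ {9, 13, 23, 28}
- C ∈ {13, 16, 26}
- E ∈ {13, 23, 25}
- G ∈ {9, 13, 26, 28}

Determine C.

Among the 8 variables, 22 fits only B (and all 8 values in {9, 13, 16, 22, 23, 25, 26, 28} must be used), so B = 22.
D, E, H share exactly the 3 values {13, 23, 25}; by pigeonhole those values go to them, so strike 13, 23, 25 from A, C, F, G.
That leaves F = 16. Strike 16 from C.
So C = 26.

26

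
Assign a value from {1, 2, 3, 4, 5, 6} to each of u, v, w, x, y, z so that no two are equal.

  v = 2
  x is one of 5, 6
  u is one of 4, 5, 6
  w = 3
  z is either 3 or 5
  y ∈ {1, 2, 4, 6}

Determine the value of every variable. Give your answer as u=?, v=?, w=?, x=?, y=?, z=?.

v has just one choice, so v = 2. Remove 2 from y.
w must be 3 (only option left). Strike 3 from z.
z has just one choice, so z = 5. So u, x can't be 5.
x's domain is down to {6}, so x = 6. Eliminate 6 elsewhere: u, y.
u must be 4 (only option left). So y can't be 4.
y's domain is down to {1}, so y = 1.

u=4, v=2, w=3, x=6, y=1, z=5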